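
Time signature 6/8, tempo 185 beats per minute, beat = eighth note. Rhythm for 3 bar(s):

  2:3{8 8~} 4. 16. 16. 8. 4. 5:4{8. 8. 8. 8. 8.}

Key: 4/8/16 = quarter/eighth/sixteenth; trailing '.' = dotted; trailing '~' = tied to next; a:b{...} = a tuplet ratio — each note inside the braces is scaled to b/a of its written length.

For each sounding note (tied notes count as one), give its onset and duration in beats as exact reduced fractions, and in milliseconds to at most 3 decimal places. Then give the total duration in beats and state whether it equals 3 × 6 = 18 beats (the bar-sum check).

1) 0.0ms=0b +486.486ms=3/2b
2) 486.486ms=3/2b +1459.459ms=9/2b
3) 1945.946ms=6b +243.243ms=3/4b
4) 2189.189ms=27/4b +243.243ms=3/4b
5) 2432.432ms=15/2b +486.486ms=3/2b
6) 2918.919ms=9b +972.973ms=3b
7) 3891.892ms=12b +389.189ms=6/5b
8) 4281.081ms=66/5b +389.189ms=6/5b
9) 4670.27ms=72/5b +389.189ms=6/5b
10) 5059.459ms=78/5b +389.189ms=6/5b
11) 5448.649ms=84/5b +389.189ms=6/5b
Σ=18b of 18 (185bpm 6/8) — PASS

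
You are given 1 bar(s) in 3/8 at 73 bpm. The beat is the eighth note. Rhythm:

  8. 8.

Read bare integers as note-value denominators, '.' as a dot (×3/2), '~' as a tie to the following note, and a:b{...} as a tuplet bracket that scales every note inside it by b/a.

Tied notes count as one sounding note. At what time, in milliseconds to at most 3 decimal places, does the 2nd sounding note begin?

1. 0.0ms @ 0 + 1232.877ms (3/2)
2. 1232.877ms @ 3/2 + 1232.877ms (3/2)

note 2 onset = 3/2b = 1232.877ms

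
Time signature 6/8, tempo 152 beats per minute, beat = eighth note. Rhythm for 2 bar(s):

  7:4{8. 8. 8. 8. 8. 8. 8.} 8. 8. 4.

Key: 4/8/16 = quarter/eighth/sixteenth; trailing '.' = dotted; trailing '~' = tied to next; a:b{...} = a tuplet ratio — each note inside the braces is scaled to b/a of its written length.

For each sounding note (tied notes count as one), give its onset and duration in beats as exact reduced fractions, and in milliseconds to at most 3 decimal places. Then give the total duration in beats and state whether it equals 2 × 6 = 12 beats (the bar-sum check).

1) 0.0ms=0b +338.346ms=6/7b
2) 338.346ms=6/7b +338.346ms=6/7b
3) 676.692ms=12/7b +338.346ms=6/7b
4) 1015.038ms=18/7b +338.346ms=6/7b
5) 1353.383ms=24/7b +338.346ms=6/7b
6) 1691.729ms=30/7b +338.346ms=6/7b
7) 2030.075ms=36/7b +338.346ms=6/7b
8) 2368.421ms=6b +592.105ms=3/2b
9) 2960.526ms=15/2b +592.105ms=3/2b
10) 3552.632ms=9b +1184.211ms=3b
Σ=12b of 12 (152bpm 6/8) — PASS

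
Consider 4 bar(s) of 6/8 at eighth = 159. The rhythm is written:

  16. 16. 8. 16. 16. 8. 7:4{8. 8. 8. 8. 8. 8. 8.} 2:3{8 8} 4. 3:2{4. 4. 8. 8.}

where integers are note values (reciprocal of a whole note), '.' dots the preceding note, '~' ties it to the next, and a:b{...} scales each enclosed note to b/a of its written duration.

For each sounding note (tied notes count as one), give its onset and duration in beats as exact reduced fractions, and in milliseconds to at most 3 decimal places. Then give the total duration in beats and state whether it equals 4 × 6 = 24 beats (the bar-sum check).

1) 0.0ms=0b +283.019ms=3/4b
2) 283.019ms=3/4b +283.019ms=3/4b
3) 566.038ms=3/2b +566.038ms=3/2b
4) 1132.075ms=3b +283.019ms=3/4b
5) 1415.094ms=15/4b +283.019ms=3/4b
6) 1698.113ms=9/2b +566.038ms=3/2b
7) 2264.151ms=6b +323.45ms=6/7b
8) 2587.601ms=48/7b +323.45ms=6/7b
9) 2911.051ms=54/7b +323.45ms=6/7b
10) 3234.501ms=60/7b +323.45ms=6/7b
11) 3557.951ms=66/7b +323.45ms=6/7b
12) 3881.402ms=72/7b +323.45ms=6/7b
13) 4204.852ms=78/7b +323.45ms=6/7b
14) 4528.302ms=12b +566.038ms=3/2b
15) 5094.34ms=27/2b +566.038ms=3/2b
16) 5660.377ms=15b +1132.075ms=3b
17) 6792.453ms=18b +754.717ms=2b
18) 7547.17ms=20b +754.717ms=2b
19) 8301.887ms=22b +377.358ms=1b
20) 8679.245ms=23b +377.358ms=1b
Σ=24b of 24 (159bpm 6/8) — PASS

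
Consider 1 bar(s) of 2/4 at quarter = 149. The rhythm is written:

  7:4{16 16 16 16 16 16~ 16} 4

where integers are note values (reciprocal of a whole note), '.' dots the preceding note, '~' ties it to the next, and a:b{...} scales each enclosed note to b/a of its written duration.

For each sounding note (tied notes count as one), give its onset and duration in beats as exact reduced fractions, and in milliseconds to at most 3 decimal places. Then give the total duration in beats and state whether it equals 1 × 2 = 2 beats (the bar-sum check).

1) 0.0ms=0b +57.526ms=1/7b
2) 57.526ms=1/7b +57.526ms=1/7b
3) 115.053ms=2/7b +57.526ms=1/7b
4) 172.579ms=3/7b +57.526ms=1/7b
5) 230.105ms=4/7b +57.526ms=1/7b
6) 287.632ms=5/7b +115.053ms=2/7b
7) 402.685ms=1b +402.685ms=1b
Σ=2b of 2 (149bpm 2/4) — PASS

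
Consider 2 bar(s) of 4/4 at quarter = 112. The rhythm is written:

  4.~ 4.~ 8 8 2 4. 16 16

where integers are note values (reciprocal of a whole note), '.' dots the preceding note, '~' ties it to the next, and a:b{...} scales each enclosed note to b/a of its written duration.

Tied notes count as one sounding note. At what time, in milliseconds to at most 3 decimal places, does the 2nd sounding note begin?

1. 0.0ms @ 0 + 1875.0ms (7/2)
2. 1875.0ms @ 7/2 + 267.857ms (1/2)
3. 2142.857ms @ 4 + 1071.429ms (2)
4. 3214.286ms @ 6 + 803.571ms (3/2)
5. 4017.857ms @ 15/2 + 133.929ms (1/4)
6. 4151.786ms @ 31/4 + 133.929ms (1/4)

note 2 onset = 7/2b = 1875.0ms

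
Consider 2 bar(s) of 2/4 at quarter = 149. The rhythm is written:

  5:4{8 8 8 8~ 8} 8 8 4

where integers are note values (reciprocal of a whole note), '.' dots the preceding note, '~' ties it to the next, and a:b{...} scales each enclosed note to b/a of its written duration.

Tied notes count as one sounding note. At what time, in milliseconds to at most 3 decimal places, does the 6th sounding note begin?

note 6 onset = 5/2b = 1006.711ms

1. 0.0ms @ 0 + 161.074ms (2/5)
2. 161.074ms @ 2/5 + 161.074ms (2/5)
3. 322.148ms @ 4/5 + 161.074ms (2/5)
4. 483.221ms @ 6/5 + 322.148ms (4/5)
5. 805.369ms @ 2 + 201.342ms (1/2)
6. 1006.711ms @ 5/2 + 201.342ms (1/2)
7. 1208.054ms @ 3 + 402.685ms (1)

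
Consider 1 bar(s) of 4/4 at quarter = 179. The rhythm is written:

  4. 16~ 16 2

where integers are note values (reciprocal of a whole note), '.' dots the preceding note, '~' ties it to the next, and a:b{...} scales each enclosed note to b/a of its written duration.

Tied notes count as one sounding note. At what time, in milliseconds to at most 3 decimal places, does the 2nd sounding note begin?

1. 0.0ms @ 0 + 502.793ms (3/2)
2. 502.793ms @ 3/2 + 167.598ms (1/2)
3. 670.391ms @ 2 + 670.391ms (2)

note 2 onset = 3/2b = 502.793ms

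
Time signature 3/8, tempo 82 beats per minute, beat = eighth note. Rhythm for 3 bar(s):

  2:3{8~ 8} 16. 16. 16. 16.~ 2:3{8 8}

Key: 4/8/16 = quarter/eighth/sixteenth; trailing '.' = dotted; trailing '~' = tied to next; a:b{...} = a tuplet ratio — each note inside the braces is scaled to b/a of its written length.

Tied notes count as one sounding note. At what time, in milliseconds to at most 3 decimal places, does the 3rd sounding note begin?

note 3 onset = 15/4b = 2743.902ms

1. 0.0ms @ 0 + 2195.122ms (3)
2. 2195.122ms @ 3 + 548.78ms (3/4)
3. 2743.902ms @ 15/4 + 548.78ms (3/4)
4. 3292.683ms @ 9/2 + 548.78ms (3/4)
5. 3841.463ms @ 21/4 + 1646.341ms (9/4)
6. 5487.805ms @ 15/2 + 1097.561ms (3/2)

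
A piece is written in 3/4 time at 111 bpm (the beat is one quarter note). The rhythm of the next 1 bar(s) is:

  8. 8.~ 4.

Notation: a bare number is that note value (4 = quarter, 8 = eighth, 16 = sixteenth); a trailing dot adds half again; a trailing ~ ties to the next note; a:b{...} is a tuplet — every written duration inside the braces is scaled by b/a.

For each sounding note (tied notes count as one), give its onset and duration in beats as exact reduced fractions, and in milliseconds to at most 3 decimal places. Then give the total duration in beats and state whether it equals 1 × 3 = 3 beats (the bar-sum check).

1) 0.0ms=0b +405.405ms=3/4b
2) 405.405ms=3/4b +1216.216ms=9/4b
Σ=3b of 3 (111bpm 3/4) — PASS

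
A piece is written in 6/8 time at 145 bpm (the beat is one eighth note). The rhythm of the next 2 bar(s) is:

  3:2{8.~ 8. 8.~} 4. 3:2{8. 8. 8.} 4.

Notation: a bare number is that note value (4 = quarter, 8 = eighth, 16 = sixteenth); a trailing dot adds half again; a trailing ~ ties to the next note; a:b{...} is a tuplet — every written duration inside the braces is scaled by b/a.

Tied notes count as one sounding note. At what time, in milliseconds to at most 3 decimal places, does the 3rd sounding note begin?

note 3 onset = 6b = 2482.759ms

1. 0.0ms @ 0 + 827.586ms (2)
2. 827.586ms @ 2 + 1655.172ms (4)
3. 2482.759ms @ 6 + 413.793ms (1)
4. 2896.552ms @ 7 + 413.793ms (1)
5. 3310.345ms @ 8 + 413.793ms (1)
6. 3724.138ms @ 9 + 1241.379ms (3)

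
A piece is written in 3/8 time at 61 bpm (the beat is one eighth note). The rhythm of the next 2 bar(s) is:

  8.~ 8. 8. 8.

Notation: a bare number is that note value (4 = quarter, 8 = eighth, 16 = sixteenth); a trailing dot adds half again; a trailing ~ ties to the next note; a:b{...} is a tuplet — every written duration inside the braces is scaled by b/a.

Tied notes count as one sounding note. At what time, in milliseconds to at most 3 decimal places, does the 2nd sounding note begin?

note 2 onset = 3b = 2950.82ms

1. 0.0ms @ 0 + 2950.82ms (3)
2. 2950.82ms @ 3 + 1475.41ms (3/2)
3. 4426.23ms @ 9/2 + 1475.41ms (3/2)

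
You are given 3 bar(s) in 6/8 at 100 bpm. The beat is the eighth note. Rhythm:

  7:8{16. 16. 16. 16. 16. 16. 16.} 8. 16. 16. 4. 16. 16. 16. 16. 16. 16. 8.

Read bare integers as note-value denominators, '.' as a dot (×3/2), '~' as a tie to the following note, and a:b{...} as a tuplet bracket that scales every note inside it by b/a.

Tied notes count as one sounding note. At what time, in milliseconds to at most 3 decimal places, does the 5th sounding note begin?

1. 0.0ms @ 0 + 514.286ms (6/7)
2. 514.286ms @ 6/7 + 514.286ms (6/7)
3. 1028.571ms @ 12/7 + 514.286ms (6/7)
4. 1542.857ms @ 18/7 + 514.286ms (6/7)
5. 2057.143ms @ 24/7 + 514.286ms (6/7)
6. 2571.429ms @ 30/7 + 514.286ms (6/7)
7. 3085.714ms @ 36/7 + 514.286ms (6/7)
8. 3600.0ms @ 6 + 900.0ms (3/2)
9. 4500.0ms @ 15/2 + 450.0ms (3/4)
10. 4950.0ms @ 33/4 + 450.0ms (3/4)
11. 5400.0ms @ 9 + 1800.0ms (3)
12. 7200.0ms @ 12 + 450.0ms (3/4)
13. 7650.0ms @ 51/4 + 450.0ms (3/4)
14. 8100.0ms @ 27/2 + 450.0ms (3/4)
15. 8550.0ms @ 57/4 + 450.0ms (3/4)
16. 9000.0ms @ 15 + 450.0ms (3/4)
17. 9450.0ms @ 63/4 + 450.0ms (3/4)
18. 9900.0ms @ 33/2 + 900.0ms (3/2)

note 5 onset = 24/7b = 2057.143ms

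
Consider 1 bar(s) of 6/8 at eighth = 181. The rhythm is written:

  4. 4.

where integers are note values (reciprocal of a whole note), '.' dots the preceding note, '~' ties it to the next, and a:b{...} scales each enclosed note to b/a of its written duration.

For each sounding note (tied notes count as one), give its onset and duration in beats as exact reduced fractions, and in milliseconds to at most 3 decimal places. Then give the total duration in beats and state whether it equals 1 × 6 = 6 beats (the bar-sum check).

1) 0.0ms=0b +994.475ms=3b
2) 994.475ms=3b +994.475ms=3b
Σ=6b of 6 (181bpm 6/8) — PASS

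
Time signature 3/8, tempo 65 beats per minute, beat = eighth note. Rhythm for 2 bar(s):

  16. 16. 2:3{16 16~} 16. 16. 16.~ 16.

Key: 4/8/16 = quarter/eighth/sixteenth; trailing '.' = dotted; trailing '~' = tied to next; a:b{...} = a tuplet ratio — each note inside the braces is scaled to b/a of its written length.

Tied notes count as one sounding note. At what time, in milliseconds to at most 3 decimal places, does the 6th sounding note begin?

1. 0.0ms @ 0 + 692.308ms (3/4)
2. 692.308ms @ 3/4 + 692.308ms (3/4)
3. 1384.615ms @ 3/2 + 692.308ms (3/4)
4. 2076.923ms @ 9/4 + 1384.615ms (3/2)
5. 3461.538ms @ 15/4 + 692.308ms (3/4)
6. 4153.846ms @ 9/2 + 1384.615ms (3/2)

note 6 onset = 9/2b = 4153.846ms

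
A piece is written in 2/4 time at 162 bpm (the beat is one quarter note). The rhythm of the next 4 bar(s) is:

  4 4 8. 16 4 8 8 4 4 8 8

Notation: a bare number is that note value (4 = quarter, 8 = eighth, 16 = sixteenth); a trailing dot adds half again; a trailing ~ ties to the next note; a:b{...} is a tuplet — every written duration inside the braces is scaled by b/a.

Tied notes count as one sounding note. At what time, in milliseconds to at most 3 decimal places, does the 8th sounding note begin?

note 8 onset = 5b = 1851.852ms

1. 0.0ms @ 0 + 370.37ms (1)
2. 370.37ms @ 1 + 370.37ms (1)
3. 740.741ms @ 2 + 277.778ms (3/4)
4. 1018.519ms @ 11/4 + 92.593ms (1/4)
5. 1111.111ms @ 3 + 370.37ms (1)
6. 1481.481ms @ 4 + 185.185ms (1/2)
7. 1666.667ms @ 9/2 + 185.185ms (1/2)
8. 1851.852ms @ 5 + 370.37ms (1)
9. 2222.222ms @ 6 + 370.37ms (1)
10. 2592.593ms @ 7 + 185.185ms (1/2)
11. 2777.778ms @ 15/2 + 185.185ms (1/2)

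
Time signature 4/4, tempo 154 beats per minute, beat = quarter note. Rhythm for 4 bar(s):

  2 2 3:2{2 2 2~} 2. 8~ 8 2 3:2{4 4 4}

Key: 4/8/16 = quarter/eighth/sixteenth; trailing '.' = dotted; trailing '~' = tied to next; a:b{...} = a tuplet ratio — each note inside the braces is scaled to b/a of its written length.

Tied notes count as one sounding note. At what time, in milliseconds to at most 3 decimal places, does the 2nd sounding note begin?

note 2 onset = 2b = 779.221ms

1. 0.0ms @ 0 + 779.221ms (2)
2. 779.221ms @ 2 + 779.221ms (2)
3. 1558.442ms @ 4 + 519.481ms (4/3)
4. 2077.922ms @ 16/3 + 519.481ms (4/3)
5. 2597.403ms @ 20/3 + 1688.312ms (13/3)
6. 4285.714ms @ 11 + 389.61ms (1)
7. 4675.325ms @ 12 + 779.221ms (2)
8. 5454.545ms @ 14 + 259.74ms (2/3)
9. 5714.286ms @ 44/3 + 259.74ms (2/3)
10. 5974.026ms @ 46/3 + 259.74ms (2/3)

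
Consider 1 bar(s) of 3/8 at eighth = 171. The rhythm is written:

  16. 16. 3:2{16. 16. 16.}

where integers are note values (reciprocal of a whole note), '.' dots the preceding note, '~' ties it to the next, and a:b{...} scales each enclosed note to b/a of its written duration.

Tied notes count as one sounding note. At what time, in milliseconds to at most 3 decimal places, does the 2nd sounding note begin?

note 2 onset = 3/4b = 263.158ms

1. 0.0ms @ 0 + 263.158ms (3/4)
2. 263.158ms @ 3/4 + 263.158ms (3/4)
3. 526.316ms @ 3/2 + 175.439ms (1/2)
4. 701.754ms @ 2 + 175.439ms (1/2)
5. 877.193ms @ 5/2 + 175.439ms (1/2)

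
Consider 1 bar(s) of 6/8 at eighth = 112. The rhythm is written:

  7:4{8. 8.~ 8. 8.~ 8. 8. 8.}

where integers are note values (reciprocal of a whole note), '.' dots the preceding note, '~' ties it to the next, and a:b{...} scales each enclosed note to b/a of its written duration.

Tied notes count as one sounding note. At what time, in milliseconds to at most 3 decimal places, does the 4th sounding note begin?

1. 0.0ms @ 0 + 459.184ms (6/7)
2. 459.184ms @ 6/7 + 918.367ms (12/7)
3. 1377.551ms @ 18/7 + 918.367ms (12/7)
4. 2295.918ms @ 30/7 + 459.184ms (6/7)
5. 2755.102ms @ 36/7 + 459.184ms (6/7)

note 4 onset = 30/7b = 2295.918ms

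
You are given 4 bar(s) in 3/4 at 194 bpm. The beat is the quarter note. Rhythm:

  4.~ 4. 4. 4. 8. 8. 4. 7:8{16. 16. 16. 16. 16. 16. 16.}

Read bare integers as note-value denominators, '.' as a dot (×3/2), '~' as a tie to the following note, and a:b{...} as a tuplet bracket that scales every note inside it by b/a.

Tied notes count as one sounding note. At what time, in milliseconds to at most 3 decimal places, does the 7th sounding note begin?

note 7 onset = 9b = 2783.505ms

1. 0.0ms @ 0 + 927.835ms (3)
2. 927.835ms @ 3 + 463.918ms (3/2)
3. 1391.753ms @ 9/2 + 463.918ms (3/2)
4. 1855.67ms @ 6 + 231.959ms (3/4)
5. 2087.629ms @ 27/4 + 231.959ms (3/4)
6. 2319.588ms @ 15/2 + 463.918ms (3/2)
7. 2783.505ms @ 9 + 132.548ms (3/7)
8. 2916.053ms @ 66/7 + 132.548ms (3/7)
9. 3048.601ms @ 69/7 + 132.548ms (3/7)
10. 3181.149ms @ 72/7 + 132.548ms (3/7)
11. 3313.697ms @ 75/7 + 132.548ms (3/7)
12. 3446.244ms @ 78/7 + 132.548ms (3/7)
13. 3578.792ms @ 81/7 + 132.548ms (3/7)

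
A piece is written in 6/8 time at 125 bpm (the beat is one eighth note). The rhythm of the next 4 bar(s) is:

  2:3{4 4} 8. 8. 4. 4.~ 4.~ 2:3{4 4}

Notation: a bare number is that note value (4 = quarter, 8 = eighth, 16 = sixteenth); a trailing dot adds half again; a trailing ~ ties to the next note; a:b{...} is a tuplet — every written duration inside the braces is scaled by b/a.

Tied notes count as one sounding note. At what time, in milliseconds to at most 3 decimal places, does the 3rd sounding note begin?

note 3 onset = 6b = 2880.0ms

1. 0.0ms @ 0 + 1440.0ms (3)
2. 1440.0ms @ 3 + 1440.0ms (3)
3. 2880.0ms @ 6 + 720.0ms (3/2)
4. 3600.0ms @ 15/2 + 720.0ms (3/2)
5. 4320.0ms @ 9 + 1440.0ms (3)
6. 5760.0ms @ 12 + 4320.0ms (9)
7. 10080.0ms @ 21 + 1440.0ms (3)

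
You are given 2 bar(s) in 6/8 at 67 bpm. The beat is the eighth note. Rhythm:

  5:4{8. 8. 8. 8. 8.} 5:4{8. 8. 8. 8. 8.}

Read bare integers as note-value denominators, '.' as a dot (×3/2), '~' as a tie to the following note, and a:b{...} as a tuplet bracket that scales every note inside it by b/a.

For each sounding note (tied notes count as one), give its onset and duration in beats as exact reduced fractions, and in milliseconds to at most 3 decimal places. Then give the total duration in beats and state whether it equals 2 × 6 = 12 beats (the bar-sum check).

1) 0.0ms=0b +1074.627ms=6/5b
2) 1074.627ms=6/5b +1074.627ms=6/5b
3) 2149.254ms=12/5b +1074.627ms=6/5b
4) 3223.881ms=18/5b +1074.627ms=6/5b
5) 4298.507ms=24/5b +1074.627ms=6/5b
6) 5373.134ms=6b +1074.627ms=6/5b
7) 6447.761ms=36/5b +1074.627ms=6/5b
8) 7522.388ms=42/5b +1074.627ms=6/5b
9) 8597.015ms=48/5b +1074.627ms=6/5b
10) 9671.642ms=54/5b +1074.627ms=6/5b
Σ=12b of 12 (67bpm 6/8) — PASS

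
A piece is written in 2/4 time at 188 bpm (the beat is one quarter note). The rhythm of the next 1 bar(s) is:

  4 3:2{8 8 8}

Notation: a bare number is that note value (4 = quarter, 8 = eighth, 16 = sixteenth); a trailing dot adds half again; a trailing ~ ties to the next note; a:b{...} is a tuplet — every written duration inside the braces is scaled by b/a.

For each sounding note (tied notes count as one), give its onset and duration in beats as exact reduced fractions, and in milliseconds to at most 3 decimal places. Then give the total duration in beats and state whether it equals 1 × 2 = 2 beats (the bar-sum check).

1) 0.0ms=0b +319.149ms=1b
2) 319.149ms=1b +106.383ms=1/3b
3) 425.532ms=4/3b +106.383ms=1/3b
4) 531.915ms=5/3b +106.383ms=1/3b
Σ=2b of 2 (188bpm 2/4) — PASS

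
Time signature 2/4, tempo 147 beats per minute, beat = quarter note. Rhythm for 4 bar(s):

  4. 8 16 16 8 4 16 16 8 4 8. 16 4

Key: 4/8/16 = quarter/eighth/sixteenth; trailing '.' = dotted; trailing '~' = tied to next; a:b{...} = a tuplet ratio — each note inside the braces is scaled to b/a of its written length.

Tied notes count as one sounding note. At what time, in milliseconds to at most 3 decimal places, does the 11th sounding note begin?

1. 0.0ms @ 0 + 612.245ms (3/2)
2. 612.245ms @ 3/2 + 204.082ms (1/2)
3. 816.327ms @ 2 + 102.041ms (1/4)
4. 918.367ms @ 9/4 + 102.041ms (1/4)
5. 1020.408ms @ 5/2 + 204.082ms (1/2)
6. 1224.49ms @ 3 + 408.163ms (1)
7. 1632.653ms @ 4 + 102.041ms (1/4)
8. 1734.694ms @ 17/4 + 102.041ms (1/4)
9. 1836.735ms @ 9/2 + 204.082ms (1/2)
10. 2040.816ms @ 5 + 408.163ms (1)
11. 2448.98ms @ 6 + 306.122ms (3/4)
12. 2755.102ms @ 27/4 + 102.041ms (1/4)
13. 2857.143ms @ 7 + 408.163ms (1)

note 11 onset = 6b = 2448.98ms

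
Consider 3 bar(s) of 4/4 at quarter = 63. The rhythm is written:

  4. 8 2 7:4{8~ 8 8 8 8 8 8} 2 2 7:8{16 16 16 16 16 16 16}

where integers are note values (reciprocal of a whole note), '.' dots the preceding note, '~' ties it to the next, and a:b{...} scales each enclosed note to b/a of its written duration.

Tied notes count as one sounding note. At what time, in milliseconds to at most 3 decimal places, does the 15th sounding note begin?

1. 0.0ms @ 0 + 1428.571ms (3/2)
2. 1428.571ms @ 3/2 + 476.19ms (1/2)
3. 1904.762ms @ 2 + 1904.762ms (2)
4. 3809.524ms @ 4 + 544.218ms (4/7)
5. 4353.741ms @ 32/7 + 272.109ms (2/7)
6. 4625.85ms @ 34/7 + 272.109ms (2/7)
7. 4897.959ms @ 36/7 + 272.109ms (2/7)
8. 5170.068ms @ 38/7 + 272.109ms (2/7)
9. 5442.177ms @ 40/7 + 272.109ms (2/7)
10. 5714.286ms @ 6 + 1904.762ms (2)
11. 7619.048ms @ 8 + 1904.762ms (2)
12. 9523.81ms @ 10 + 272.109ms (2/7)
13. 9795.918ms @ 72/7 + 272.109ms (2/7)
14. 10068.027ms @ 74/7 + 272.109ms (2/7)
15. 10340.136ms @ 76/7 + 272.109ms (2/7)
16. 10612.245ms @ 78/7 + 272.109ms (2/7)
17. 10884.354ms @ 80/7 + 272.109ms (2/7)
18. 11156.463ms @ 82/7 + 272.109ms (2/7)

note 15 onset = 76/7b = 10340.136ms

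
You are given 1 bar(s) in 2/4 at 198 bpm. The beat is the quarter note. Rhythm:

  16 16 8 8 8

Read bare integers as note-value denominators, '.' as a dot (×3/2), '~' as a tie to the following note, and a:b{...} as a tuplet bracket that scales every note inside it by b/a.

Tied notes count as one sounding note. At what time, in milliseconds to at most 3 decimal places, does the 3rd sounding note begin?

note 3 onset = 1/2b = 151.515ms

1. 0.0ms @ 0 + 75.758ms (1/4)
2. 75.758ms @ 1/4 + 75.758ms (1/4)
3. 151.515ms @ 1/2 + 151.515ms (1/2)
4. 303.03ms @ 1 + 151.515ms (1/2)
5. 454.545ms @ 3/2 + 151.515ms (1/2)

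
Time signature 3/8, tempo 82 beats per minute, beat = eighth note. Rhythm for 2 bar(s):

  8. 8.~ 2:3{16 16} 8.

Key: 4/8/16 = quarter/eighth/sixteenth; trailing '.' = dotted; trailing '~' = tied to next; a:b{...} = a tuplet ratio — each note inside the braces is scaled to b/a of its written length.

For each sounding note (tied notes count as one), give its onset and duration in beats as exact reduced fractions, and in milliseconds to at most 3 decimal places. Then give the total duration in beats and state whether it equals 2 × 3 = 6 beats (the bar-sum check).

1) 0.0ms=0b +1097.561ms=3/2b
2) 1097.561ms=3/2b +1646.341ms=9/4b
3) 2743.902ms=15/4b +548.78ms=3/4b
4) 3292.683ms=9/2b +1097.561ms=3/2b
Σ=6b of 6 (82bpm 3/8) — PASS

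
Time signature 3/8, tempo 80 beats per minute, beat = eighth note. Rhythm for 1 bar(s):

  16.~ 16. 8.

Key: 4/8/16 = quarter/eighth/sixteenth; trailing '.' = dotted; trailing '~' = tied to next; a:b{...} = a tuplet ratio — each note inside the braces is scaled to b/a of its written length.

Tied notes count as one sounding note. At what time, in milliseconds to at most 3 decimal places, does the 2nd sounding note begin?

note 2 onset = 3/2b = 1125.0ms

1. 0.0ms @ 0 + 1125.0ms (3/2)
2. 1125.0ms @ 3/2 + 1125.0ms (3/2)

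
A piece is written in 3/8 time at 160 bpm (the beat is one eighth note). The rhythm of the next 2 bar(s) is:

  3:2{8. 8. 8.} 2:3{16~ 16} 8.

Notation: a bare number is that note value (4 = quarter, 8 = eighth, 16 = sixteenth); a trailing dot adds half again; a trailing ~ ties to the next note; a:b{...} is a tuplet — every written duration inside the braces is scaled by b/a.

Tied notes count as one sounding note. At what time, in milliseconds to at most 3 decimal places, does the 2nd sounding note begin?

note 2 onset = 1b = 375.0ms

1. 0.0ms @ 0 + 375.0ms (1)
2. 375.0ms @ 1 + 375.0ms (1)
3. 750.0ms @ 2 + 375.0ms (1)
4. 1125.0ms @ 3 + 562.5ms (3/2)
5. 1687.5ms @ 9/2 + 562.5ms (3/2)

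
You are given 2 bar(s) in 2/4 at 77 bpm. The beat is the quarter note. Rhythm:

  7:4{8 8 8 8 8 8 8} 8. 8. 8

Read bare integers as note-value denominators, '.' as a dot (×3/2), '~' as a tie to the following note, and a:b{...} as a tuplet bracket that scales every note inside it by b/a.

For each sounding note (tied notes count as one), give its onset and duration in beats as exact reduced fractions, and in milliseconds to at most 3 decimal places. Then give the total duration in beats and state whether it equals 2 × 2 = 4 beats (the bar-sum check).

1) 0.0ms=0b +222.635ms=2/7b
2) 222.635ms=2/7b +222.635ms=2/7b
3) 445.269ms=4/7b +222.635ms=2/7b
4) 667.904ms=6/7b +222.635ms=2/7b
5) 890.538ms=8/7b +222.635ms=2/7b
6) 1113.173ms=10/7b +222.635ms=2/7b
7) 1335.807ms=12/7b +222.635ms=2/7b
8) 1558.442ms=2b +584.416ms=3/4b
9) 2142.857ms=11/4b +584.416ms=3/4b
10) 2727.273ms=7/2b +389.61ms=1/2b
Σ=4b of 4 (77bpm 2/4) — PASS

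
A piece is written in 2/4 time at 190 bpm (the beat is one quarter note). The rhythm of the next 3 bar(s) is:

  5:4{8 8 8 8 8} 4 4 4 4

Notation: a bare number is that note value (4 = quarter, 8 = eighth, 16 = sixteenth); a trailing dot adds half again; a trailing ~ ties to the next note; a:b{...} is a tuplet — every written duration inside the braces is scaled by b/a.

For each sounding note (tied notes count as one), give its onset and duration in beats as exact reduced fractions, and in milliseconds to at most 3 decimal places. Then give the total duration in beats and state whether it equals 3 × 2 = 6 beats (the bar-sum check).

1) 0.0ms=0b +126.316ms=2/5b
2) 126.316ms=2/5b +126.316ms=2/5b
3) 252.632ms=4/5b +126.316ms=2/5b
4) 378.947ms=6/5b +126.316ms=2/5b
5) 505.263ms=8/5b +126.316ms=2/5b
6) 631.579ms=2b +315.789ms=1b
7) 947.368ms=3b +315.789ms=1b
8) 1263.158ms=4b +315.789ms=1b
9) 1578.947ms=5b +315.789ms=1b
Σ=6b of 6 (190bpm 2/4) — PASS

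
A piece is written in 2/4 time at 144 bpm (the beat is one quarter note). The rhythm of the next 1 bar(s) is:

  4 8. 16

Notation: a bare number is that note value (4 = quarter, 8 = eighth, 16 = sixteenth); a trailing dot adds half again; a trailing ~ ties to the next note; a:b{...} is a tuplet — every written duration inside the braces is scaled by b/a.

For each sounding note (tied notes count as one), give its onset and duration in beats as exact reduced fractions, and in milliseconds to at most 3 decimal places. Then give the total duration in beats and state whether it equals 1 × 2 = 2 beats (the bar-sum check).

1) 0.0ms=0b +416.667ms=1b
2) 416.667ms=1b +312.5ms=3/4b
3) 729.167ms=7/4b +104.167ms=1/4b
Σ=2b of 2 (144bpm 2/4) — PASS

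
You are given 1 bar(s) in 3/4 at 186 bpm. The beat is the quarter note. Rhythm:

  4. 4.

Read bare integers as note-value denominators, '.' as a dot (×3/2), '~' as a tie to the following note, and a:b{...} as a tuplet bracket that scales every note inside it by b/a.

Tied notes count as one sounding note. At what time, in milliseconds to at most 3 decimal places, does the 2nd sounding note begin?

1. 0.0ms @ 0 + 483.871ms (3/2)
2. 483.871ms @ 3/2 + 483.871ms (3/2)

note 2 onset = 3/2b = 483.871ms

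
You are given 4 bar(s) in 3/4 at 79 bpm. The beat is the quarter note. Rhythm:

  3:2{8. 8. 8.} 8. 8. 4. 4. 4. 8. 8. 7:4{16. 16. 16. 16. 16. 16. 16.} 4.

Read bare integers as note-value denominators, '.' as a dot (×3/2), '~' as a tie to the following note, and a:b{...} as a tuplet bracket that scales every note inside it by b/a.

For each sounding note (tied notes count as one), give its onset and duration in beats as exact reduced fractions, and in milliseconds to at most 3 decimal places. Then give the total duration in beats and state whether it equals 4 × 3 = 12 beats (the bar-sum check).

1) 0.0ms=0b +379.747ms=1/2b
2) 379.747ms=1/2b +379.747ms=1/2b
3) 759.494ms=1b +379.747ms=1/2b
4) 1139.241ms=3/2b +569.62ms=3/4b
5) 1708.861ms=9/4b +569.62ms=3/4b
6) 2278.481ms=3b +1139.241ms=3/2b
7) 3417.722ms=9/2b +1139.241ms=3/2b
8) 4556.962ms=6b +1139.241ms=3/2b
9) 5696.203ms=15/2b +569.62ms=3/4b
10) 6265.823ms=33/4b +569.62ms=3/4b
11) 6835.443ms=9b +162.749ms=3/14b
12) 6998.192ms=129/14b +162.749ms=3/14b
13) 7160.94ms=66/7b +162.749ms=3/14b
14) 7323.689ms=135/14b +162.749ms=3/14b
15) 7486.438ms=69/7b +162.749ms=3/14b
16) 7649.186ms=141/14b +162.749ms=3/14b
17) 7811.935ms=72/7b +162.749ms=3/14b
18) 7974.684ms=21/2b +1139.241ms=3/2b
Σ=12b of 12 (79bpm 3/4) — PASS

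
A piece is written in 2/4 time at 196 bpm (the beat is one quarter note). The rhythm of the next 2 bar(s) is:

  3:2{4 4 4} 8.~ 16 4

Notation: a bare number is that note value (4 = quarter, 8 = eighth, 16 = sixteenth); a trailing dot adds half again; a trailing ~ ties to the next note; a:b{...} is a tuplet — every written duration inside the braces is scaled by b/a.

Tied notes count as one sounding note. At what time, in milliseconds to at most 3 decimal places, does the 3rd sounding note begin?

note 3 onset = 4/3b = 408.163ms

1. 0.0ms @ 0 + 204.082ms (2/3)
2. 204.082ms @ 2/3 + 204.082ms (2/3)
3. 408.163ms @ 4/3 + 204.082ms (2/3)
4. 612.245ms @ 2 + 306.122ms (1)
5. 918.367ms @ 3 + 306.122ms (1)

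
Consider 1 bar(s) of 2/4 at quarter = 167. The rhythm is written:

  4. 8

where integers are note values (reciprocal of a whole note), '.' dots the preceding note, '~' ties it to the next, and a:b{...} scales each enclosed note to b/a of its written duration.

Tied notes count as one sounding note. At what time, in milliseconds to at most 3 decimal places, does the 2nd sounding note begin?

note 2 onset = 3/2b = 538.922ms

1. 0.0ms @ 0 + 538.922ms (3/2)
2. 538.922ms @ 3/2 + 179.641ms (1/2)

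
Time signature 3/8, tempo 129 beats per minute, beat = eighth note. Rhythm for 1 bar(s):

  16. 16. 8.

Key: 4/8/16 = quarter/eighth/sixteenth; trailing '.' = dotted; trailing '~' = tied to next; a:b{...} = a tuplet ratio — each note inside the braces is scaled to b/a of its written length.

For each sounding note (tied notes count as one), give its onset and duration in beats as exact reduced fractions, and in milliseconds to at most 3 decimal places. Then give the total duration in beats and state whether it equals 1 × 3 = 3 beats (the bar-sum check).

1) 0.0ms=0b +348.837ms=3/4b
2) 348.837ms=3/4b +348.837ms=3/4b
3) 697.674ms=3/2b +697.674ms=3/2b
Σ=3b of 3 (129bpm 3/8) — PASS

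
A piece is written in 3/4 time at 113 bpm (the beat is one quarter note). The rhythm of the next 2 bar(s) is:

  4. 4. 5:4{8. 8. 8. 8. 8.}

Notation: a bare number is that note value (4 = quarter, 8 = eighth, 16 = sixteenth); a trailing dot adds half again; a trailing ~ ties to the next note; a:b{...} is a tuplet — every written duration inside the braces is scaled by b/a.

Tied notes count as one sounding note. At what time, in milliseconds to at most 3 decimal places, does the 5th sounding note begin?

note 5 onset = 21/5b = 2230.088ms

1. 0.0ms @ 0 + 796.46ms (3/2)
2. 796.46ms @ 3/2 + 796.46ms (3/2)
3. 1592.92ms @ 3 + 318.584ms (3/5)
4. 1911.504ms @ 18/5 + 318.584ms (3/5)
5. 2230.088ms @ 21/5 + 318.584ms (3/5)
6. 2548.673ms @ 24/5 + 318.584ms (3/5)
7. 2867.257ms @ 27/5 + 318.584ms (3/5)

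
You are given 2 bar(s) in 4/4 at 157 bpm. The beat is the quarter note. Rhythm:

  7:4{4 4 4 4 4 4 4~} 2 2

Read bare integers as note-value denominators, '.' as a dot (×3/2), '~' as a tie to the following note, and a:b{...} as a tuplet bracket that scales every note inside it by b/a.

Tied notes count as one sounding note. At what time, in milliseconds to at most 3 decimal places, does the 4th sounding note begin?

note 4 onset = 12/7b = 655.141ms

1. 0.0ms @ 0 + 218.38ms (4/7)
2. 218.38ms @ 4/7 + 218.38ms (4/7)
3. 436.761ms @ 8/7 + 218.38ms (4/7)
4. 655.141ms @ 12/7 + 218.38ms (4/7)
5. 873.521ms @ 16/7 + 218.38ms (4/7)
6. 1091.902ms @ 20/7 + 218.38ms (4/7)
7. 1310.282ms @ 24/7 + 982.712ms (18/7)
8. 2292.994ms @ 6 + 764.331ms (2)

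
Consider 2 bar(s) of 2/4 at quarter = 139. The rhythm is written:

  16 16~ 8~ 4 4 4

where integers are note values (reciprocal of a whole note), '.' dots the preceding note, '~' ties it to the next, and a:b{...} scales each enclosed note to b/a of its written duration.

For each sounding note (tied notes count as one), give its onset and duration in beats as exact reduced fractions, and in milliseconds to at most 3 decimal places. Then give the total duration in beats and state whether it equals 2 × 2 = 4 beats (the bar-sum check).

1) 0.0ms=0b +107.914ms=1/4b
2) 107.914ms=1/4b +755.396ms=7/4b
3) 863.309ms=2b +431.655ms=1b
4) 1294.964ms=3b +431.655ms=1b
Σ=4b of 4 (139bpm 2/4) — PASS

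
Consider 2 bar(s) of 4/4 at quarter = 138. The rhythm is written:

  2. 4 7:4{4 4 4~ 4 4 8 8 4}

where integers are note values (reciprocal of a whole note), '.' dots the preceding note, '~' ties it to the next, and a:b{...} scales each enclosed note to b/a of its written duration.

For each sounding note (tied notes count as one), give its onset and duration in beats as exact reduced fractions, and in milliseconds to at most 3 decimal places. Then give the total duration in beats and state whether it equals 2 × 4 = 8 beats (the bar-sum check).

1) 0.0ms=0b +1304.348ms=3b
2) 1304.348ms=3b +434.783ms=1b
3) 1739.13ms=4b +248.447ms=4/7b
4) 1987.578ms=32/7b +248.447ms=4/7b
5) 2236.025ms=36/7b +496.894ms=8/7b
6) 2732.919ms=44/7b +248.447ms=4/7b
7) 2981.366ms=48/7b +124.224ms=2/7b
8) 3105.59ms=50/7b +124.224ms=2/7b
9) 3229.814ms=52/7b +248.447ms=4/7b
Σ=8b of 8 (138bpm 4/4) — PASS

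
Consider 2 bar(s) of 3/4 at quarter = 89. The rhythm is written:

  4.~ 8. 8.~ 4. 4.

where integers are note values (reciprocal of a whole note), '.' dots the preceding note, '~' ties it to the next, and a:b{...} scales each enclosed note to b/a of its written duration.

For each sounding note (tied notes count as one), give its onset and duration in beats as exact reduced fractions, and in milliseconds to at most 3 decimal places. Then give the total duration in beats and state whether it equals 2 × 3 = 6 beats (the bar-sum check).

1) 0.0ms=0b +1516.854ms=9/4b
2) 1516.854ms=9/4b +1516.854ms=9/4b
3) 3033.708ms=9/2b +1011.236ms=3/2b
Σ=6b of 6 (89bpm 3/4) — PASS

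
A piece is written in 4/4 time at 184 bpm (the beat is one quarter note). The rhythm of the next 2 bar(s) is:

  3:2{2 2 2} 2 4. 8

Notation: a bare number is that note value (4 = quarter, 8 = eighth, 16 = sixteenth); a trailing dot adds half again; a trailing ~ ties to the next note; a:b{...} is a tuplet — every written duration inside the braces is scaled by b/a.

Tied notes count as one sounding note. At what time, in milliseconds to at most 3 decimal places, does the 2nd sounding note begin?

1. 0.0ms @ 0 + 434.783ms (4/3)
2. 434.783ms @ 4/3 + 434.783ms (4/3)
3. 869.565ms @ 8/3 + 434.783ms (4/3)
4. 1304.348ms @ 4 + 652.174ms (2)
5. 1956.522ms @ 6 + 489.13ms (3/2)
6. 2445.652ms @ 15/2 + 163.043ms (1/2)

note 2 onset = 4/3b = 434.783ms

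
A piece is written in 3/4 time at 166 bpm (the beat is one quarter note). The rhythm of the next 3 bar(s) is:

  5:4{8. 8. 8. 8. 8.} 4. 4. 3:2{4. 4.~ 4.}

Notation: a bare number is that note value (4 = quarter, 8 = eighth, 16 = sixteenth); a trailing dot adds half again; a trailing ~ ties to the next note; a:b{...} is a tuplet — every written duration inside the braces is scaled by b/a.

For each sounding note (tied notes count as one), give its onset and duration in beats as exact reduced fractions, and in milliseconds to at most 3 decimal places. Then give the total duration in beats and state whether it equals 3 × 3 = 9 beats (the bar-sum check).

1) 0.0ms=0b +216.867ms=3/5b
2) 216.867ms=3/5b +216.867ms=3/5b
3) 433.735ms=6/5b +216.867ms=3/5b
4) 650.602ms=9/5b +216.867ms=3/5b
5) 867.47ms=12/5b +216.867ms=3/5b
6) 1084.337ms=3b +542.169ms=3/2b
7) 1626.506ms=9/2b +542.169ms=3/2b
8) 2168.675ms=6b +361.446ms=1b
9) 2530.12ms=7b +722.892ms=2b
Σ=9b of 9 (166bpm 3/4) — PASS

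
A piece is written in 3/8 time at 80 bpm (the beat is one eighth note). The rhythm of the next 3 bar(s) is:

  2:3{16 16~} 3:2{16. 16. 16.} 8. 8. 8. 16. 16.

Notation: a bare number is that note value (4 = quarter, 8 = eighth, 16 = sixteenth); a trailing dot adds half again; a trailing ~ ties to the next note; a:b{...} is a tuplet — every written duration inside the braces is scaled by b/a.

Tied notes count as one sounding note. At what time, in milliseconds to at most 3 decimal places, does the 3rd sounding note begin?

note 3 onset = 2b = 1500.0ms

1. 0.0ms @ 0 + 562.5ms (3/4)
2. 562.5ms @ 3/4 + 937.5ms (5/4)
3. 1500.0ms @ 2 + 375.0ms (1/2)
4. 1875.0ms @ 5/2 + 375.0ms (1/2)
5. 2250.0ms @ 3 + 1125.0ms (3/2)
6. 3375.0ms @ 9/2 + 1125.0ms (3/2)
7. 4500.0ms @ 6 + 1125.0ms (3/2)
8. 5625.0ms @ 15/2 + 562.5ms (3/4)
9. 6187.5ms @ 33/4 + 562.5ms (3/4)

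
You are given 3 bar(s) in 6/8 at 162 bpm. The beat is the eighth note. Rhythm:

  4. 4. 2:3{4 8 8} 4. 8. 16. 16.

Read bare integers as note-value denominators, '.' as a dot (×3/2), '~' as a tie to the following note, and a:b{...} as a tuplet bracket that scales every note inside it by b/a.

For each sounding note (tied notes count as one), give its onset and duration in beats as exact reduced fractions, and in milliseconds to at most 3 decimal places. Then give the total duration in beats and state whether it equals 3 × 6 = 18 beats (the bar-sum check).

1) 0.0ms=0b +1111.111ms=3b
2) 1111.111ms=3b +1111.111ms=3b
3) 2222.222ms=6b +1111.111ms=3b
4) 3333.333ms=9b +555.556ms=3/2b
5) 3888.889ms=21/2b +555.556ms=3/2b
6) 4444.444ms=12b +1111.111ms=3b
7) 5555.556ms=15b +555.556ms=3/2b
8) 6111.111ms=33/2b +277.778ms=3/4b
9) 6388.889ms=69/4b +277.778ms=3/4b
Σ=18b of 18 (162bpm 6/8) — PASS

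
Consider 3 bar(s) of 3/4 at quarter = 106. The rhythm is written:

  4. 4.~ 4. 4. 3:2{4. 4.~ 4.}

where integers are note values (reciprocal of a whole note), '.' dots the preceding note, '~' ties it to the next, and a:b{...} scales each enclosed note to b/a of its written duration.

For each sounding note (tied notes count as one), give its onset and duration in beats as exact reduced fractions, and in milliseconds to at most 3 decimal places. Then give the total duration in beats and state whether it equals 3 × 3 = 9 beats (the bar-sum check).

1) 0.0ms=0b +849.057ms=3/2b
2) 849.057ms=3/2b +1698.113ms=3b
3) 2547.17ms=9/2b +849.057ms=3/2b
4) 3396.226ms=6b +566.038ms=1b
5) 3962.264ms=7b +1132.075ms=2b
Σ=9b of 9 (106bpm 3/4) — PASS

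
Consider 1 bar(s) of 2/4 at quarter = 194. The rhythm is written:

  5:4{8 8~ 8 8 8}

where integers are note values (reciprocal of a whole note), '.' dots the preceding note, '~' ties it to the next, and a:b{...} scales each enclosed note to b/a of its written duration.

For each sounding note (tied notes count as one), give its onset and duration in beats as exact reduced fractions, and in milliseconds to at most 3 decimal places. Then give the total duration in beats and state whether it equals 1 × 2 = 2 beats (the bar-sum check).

1) 0.0ms=0b +123.711ms=2/5b
2) 123.711ms=2/5b +247.423ms=4/5b
3) 371.134ms=6/5b +123.711ms=2/5b
4) 494.845ms=8/5b +123.711ms=2/5b
Σ=2b of 2 (194bpm 2/4) — PASS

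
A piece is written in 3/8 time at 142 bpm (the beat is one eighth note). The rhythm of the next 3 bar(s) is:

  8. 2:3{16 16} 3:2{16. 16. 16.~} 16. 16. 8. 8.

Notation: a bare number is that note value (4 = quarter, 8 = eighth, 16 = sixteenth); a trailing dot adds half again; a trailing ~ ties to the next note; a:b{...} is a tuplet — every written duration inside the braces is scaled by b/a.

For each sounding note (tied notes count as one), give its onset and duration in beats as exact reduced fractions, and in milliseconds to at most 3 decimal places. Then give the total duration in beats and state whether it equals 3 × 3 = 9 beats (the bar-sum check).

1) 0.0ms=0b +633.803ms=3/2b
2) 633.803ms=3/2b +316.901ms=3/4b
3) 950.704ms=9/4b +316.901ms=3/4b
4) 1267.606ms=3b +211.268ms=1/2b
5) 1478.873ms=7/2b +211.268ms=1/2b
6) 1690.141ms=4b +528.169ms=5/4b
7) 2218.31ms=21/4b +316.901ms=3/4b
8) 2535.211ms=6b +633.803ms=3/2b
9) 3169.014ms=15/2b +633.803ms=3/2b
Σ=9b of 9 (142bpm 3/8) — PASS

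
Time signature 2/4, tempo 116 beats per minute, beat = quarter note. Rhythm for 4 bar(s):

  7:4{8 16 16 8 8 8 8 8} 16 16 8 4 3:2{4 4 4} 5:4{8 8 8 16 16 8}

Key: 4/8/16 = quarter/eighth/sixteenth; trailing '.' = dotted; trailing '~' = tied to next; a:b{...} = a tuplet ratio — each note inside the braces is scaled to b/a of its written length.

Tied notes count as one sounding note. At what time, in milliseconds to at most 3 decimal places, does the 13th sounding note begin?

note 13 onset = 4b = 2068.966ms

1. 0.0ms @ 0 + 147.783ms (2/7)
2. 147.783ms @ 2/7 + 73.892ms (1/7)
3. 221.675ms @ 3/7 + 73.892ms (1/7)
4. 295.567ms @ 4/7 + 147.783ms (2/7)
5. 443.35ms @ 6/7 + 147.783ms (2/7)
6. 591.133ms @ 8/7 + 147.783ms (2/7)
7. 738.916ms @ 10/7 + 147.783ms (2/7)
8. 886.7ms @ 12/7 + 147.783ms (2/7)
9. 1034.483ms @ 2 + 129.31ms (1/4)
10. 1163.793ms @ 9/4 + 129.31ms (1/4)
11. 1293.103ms @ 5/2 + 258.621ms (1/2)
12. 1551.724ms @ 3 + 517.241ms (1)
13. 2068.966ms @ 4 + 344.828ms (2/3)
14. 2413.793ms @ 14/3 + 344.828ms (2/3)
15. 2758.621ms @ 16/3 + 344.828ms (2/3)
16. 3103.448ms @ 6 + 206.897ms (2/5)
17. 3310.345ms @ 32/5 + 206.897ms (2/5)
18. 3517.241ms @ 34/5 + 206.897ms (2/5)
19. 3724.138ms @ 36/5 + 103.448ms (1/5)
20. 3827.586ms @ 37/5 + 103.448ms (1/5)
21. 3931.034ms @ 38/5 + 206.897ms (2/5)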